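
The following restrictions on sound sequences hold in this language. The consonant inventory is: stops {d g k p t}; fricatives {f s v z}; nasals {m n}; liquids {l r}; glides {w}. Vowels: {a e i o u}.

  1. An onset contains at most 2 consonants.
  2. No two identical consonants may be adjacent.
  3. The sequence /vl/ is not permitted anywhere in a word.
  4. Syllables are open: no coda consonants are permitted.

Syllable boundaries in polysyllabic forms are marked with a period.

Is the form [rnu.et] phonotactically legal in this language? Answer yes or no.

no

[rnu.et] — violates constraint 4: syllable 2 coda /t/ has 1 consonant (> 0) → phonotactically illegal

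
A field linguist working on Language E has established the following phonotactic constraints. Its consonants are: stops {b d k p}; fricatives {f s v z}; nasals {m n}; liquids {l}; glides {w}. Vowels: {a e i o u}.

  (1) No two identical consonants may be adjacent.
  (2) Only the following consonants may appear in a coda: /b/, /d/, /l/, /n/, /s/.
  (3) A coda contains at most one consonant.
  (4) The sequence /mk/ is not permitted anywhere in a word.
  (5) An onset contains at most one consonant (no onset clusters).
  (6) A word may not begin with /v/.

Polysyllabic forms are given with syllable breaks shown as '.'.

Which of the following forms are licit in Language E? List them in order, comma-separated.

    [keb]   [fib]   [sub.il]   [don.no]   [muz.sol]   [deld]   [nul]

[keb] — σ1 onset /k/, coda /b/ ok → licit
[fib] — σ1 onset /f/, coda /b/ ok → licit
[sub.il] — σ1 onset /s/, coda /b/ ok; σ2 onset /∅/, coda /l/ ok → licit
[don.no] — violates constraint 1: adjacent identical consonants /nn/ → illicit
[muz.sol] — violates constraint 2: syllable 1 coda contains /z/, which is not a licensed coda consonant → illicit
[deld] — violates constraint 3: syllable 1 coda /ld/ has 2 consonants (> 1) → illicit
[nul] — σ1 onset /n/, coda /l/ ok → licit

[keb], [fib], [sub.il], [nul]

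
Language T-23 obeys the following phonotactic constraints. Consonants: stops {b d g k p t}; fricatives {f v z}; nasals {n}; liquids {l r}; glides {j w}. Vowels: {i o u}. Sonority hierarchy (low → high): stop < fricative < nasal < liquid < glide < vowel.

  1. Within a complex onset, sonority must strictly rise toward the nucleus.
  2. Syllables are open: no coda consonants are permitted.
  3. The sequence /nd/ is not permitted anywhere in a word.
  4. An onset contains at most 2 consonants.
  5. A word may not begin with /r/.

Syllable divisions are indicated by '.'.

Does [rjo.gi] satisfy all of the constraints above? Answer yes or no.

[rjo.gi] — violates constraint 5: word begins with /r/ → illicit

no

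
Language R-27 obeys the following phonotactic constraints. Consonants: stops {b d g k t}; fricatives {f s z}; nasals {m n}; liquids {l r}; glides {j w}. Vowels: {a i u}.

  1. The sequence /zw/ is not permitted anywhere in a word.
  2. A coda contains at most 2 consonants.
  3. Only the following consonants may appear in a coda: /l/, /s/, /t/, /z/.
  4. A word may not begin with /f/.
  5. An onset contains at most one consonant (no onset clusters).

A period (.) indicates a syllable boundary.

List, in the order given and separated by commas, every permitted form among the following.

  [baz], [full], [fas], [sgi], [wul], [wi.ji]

[baz] — σ1 onset /b/, coda /z/ ok → permitted
[full] — violates constraint 4: word begins with /f/ → not permitted
[fas] — violates constraint 4: word begins with /f/ → not permitted
[sgi] — violates constraint 5: syllable 1 onset /sg/ has 2 consonants (> 1) → not permitted
[wul] — σ1 onset /w/, coda /l/ ok → permitted
[wi.ji] — σ1 onset /w/, coda /∅/ ok; σ2 onset /j/, coda /∅/ ok → permitted

[baz], [wul], [wi.ji]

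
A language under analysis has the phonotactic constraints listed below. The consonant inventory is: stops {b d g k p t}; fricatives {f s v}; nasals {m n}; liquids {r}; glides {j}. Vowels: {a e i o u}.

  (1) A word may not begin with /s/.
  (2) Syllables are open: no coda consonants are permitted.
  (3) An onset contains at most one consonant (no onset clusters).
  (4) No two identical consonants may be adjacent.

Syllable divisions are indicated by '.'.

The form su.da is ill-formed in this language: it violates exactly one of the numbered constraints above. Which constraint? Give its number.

su.da: word begins with /s/.
This is a violation of constraint 1: "A word may not begin with /s/."
The remaining constraints (2, 3, 4) are satisfied.

1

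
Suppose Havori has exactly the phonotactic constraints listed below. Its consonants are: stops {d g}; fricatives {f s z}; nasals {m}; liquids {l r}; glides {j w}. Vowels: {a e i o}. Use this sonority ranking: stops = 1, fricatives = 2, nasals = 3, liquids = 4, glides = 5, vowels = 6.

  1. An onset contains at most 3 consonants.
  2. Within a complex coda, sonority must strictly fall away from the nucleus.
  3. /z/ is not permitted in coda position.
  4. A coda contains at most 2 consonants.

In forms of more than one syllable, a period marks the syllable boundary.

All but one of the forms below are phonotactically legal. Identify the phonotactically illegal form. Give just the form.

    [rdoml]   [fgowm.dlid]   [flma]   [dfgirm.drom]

[rdoml]

[rdoml] — violates constraint 2: syllable 1 coda /ml/: /m/ (nasal, 3) → /l/ (liquid, 4) does not fall → phonotactically illegal
[fgowm.dlid] — σ1 onset /fg/ (2C), coda /wm/ (5→3 falls) ok; σ2 onset /dl/ (2C), coda /d/ ok → phonotactically legal
[flma] — σ1 onset /flm/ (3C), coda /∅/ ok → phonotactically legal
[dfgirm.drom] — σ1 onset /dfg/ (3C), coda /rm/ (4→3 falls) ok; σ2 onset /dr/ (2C), coda /m/ ok → phonotactically legal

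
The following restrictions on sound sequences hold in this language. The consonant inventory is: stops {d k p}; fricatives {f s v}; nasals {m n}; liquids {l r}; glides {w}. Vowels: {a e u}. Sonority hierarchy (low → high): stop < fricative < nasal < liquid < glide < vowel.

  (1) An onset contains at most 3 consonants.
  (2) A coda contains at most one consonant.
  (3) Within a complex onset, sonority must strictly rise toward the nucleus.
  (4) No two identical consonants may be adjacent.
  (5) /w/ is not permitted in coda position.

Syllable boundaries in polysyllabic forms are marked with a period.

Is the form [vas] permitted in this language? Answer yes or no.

yes

[vas] — σ1 onset /v/, coda /s/ ok → permitted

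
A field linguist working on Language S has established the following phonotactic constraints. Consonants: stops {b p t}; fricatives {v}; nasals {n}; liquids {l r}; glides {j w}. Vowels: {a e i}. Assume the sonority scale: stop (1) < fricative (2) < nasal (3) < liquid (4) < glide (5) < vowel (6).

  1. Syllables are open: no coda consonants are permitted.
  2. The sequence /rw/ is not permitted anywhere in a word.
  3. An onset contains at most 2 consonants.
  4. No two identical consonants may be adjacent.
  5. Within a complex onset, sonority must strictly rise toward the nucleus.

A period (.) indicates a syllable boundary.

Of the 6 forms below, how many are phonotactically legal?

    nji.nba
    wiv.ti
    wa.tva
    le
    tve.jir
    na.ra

3

nji.nba — violates constraint 5: syllable 2 onset /nb/: /n/ (nasal, 3) → /b/ (stop, 1) does not rise → phonotactically illegal
wiv.ti — violates constraint 1: syllable 1 coda /v/ has 1 consonant (> 0) → phonotactically illegal
wa.tva — σ1 onset /w/, coda /∅/ ok; σ2 onset /tv/ (1→2 rises), coda /∅/ ok → phonotactically legal
le — σ1 onset /l/, coda /∅/ ok → phonotactically legal
tve.jir — violates constraint 1: syllable 2 coda /r/ has 1 consonant (> 0) → phonotactically illegal
na.ra — σ1 onset /n/, coda /∅/ ok; σ2 onset /r/, coda /∅/ ok → phonotactically legal
Phonotactically legal: wa.tva, le, na.ra → 3.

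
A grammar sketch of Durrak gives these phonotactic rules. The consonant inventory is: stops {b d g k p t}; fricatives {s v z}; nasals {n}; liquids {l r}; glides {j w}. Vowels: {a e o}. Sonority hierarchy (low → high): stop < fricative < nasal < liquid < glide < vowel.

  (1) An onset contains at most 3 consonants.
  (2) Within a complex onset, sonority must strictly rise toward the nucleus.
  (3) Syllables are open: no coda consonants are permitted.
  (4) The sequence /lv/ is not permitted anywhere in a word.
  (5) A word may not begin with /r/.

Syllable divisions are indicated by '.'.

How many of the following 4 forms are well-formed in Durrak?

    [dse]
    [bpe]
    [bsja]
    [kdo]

[dse] — σ1 onset /ds/ (1→2 rises), coda /∅/ ok → well-formed
[bpe] — violates constraint 2: syllable 1 onset /bp/: /b/ (stop, 1) → /p/ (stop, 1) does not rise → ill-formed
[bsja] — σ1 onset /bsj/ (1→2→5 rises), coda /∅/ ok → well-formed
[kdo] — violates constraint 2: syllable 1 onset /kd/: /k/ (stop, 1) → /d/ (stop, 1) does not rise → ill-formed
Well-formed: [dse], [bsja] → 2.

2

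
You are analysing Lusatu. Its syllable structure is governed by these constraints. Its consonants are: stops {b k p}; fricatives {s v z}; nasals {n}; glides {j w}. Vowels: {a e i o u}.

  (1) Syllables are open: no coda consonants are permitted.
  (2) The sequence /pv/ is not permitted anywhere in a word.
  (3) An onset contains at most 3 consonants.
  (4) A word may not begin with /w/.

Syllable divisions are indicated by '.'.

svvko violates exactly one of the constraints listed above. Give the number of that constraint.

3

svvko: syllable 1 onset /svvk/ has 4 consonants (> 3).
This is a violation of constraint 3: "An onset contains at most 3 consonants."
The remaining constraints (1, 2, 4) are satisfied.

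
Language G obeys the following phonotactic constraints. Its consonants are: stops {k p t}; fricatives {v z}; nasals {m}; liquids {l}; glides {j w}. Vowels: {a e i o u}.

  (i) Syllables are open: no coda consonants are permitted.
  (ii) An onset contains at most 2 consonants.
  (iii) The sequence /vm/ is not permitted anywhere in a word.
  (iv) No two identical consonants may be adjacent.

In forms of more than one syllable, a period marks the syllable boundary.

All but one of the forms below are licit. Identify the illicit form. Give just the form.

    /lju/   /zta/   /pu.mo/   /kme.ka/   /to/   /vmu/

/vmu/

/lju/ — σ1 onset /lj/ (2C), coda /∅/ ok → licit
/zta/ — σ1 onset /zt/ (2C), coda /∅/ ok → licit
/pu.mo/ — σ1 onset /p/, coda /∅/ ok; σ2 onset /m/, coda /∅/ ok → licit
/kme.ka/ — σ1 onset /km/ (2C), coda /∅/ ok; σ2 onset /k/, coda /∅/ ok → licit
/to/ — σ1 onset /t/, coda /∅/ ok → licit
/vmu/ — violates constraint (iii): contains banned sequence /vm/ → illicit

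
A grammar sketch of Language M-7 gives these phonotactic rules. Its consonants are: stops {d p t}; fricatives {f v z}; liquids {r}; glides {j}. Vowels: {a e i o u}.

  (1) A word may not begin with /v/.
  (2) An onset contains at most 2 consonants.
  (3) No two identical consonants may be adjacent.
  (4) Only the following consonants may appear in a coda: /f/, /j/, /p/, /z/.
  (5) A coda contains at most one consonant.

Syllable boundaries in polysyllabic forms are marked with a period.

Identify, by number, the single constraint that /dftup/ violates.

/dftup/: syllable 1 onset /dft/ has 3 consonants (> 2).
This is a violation of constraint 2: "An onset contains at most 2 consonants."
The remaining constraints (1, 3, 4, 5) are satisfied.

2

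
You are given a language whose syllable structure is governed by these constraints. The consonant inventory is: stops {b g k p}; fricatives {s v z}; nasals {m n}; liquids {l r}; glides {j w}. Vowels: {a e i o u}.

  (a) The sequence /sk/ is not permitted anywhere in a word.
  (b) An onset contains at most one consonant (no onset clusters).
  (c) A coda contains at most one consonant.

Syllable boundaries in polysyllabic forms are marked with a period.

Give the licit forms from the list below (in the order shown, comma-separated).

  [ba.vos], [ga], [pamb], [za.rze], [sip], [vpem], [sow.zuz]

[ba.vos], [ga], [sip], [sow.zuz]

[ba.vos] — σ1 onset /b/, coda /∅/ ok; σ2 onset /v/, coda /s/ ok → licit
[ga] — σ1 onset /g/, coda /∅/ ok → licit
[pamb] — violates constraint (c): syllable 1 coda /mb/ has 2 consonants (> 1) → illicit
[za.rze] — violates constraint (b): syllable 2 onset /rz/ has 2 consonants (> 1) → illicit
[sip] — σ1 onset /s/, coda /p/ ok → licit
[vpem] — violates constraint (b): syllable 1 onset /vp/ has 2 consonants (> 1) → illicit
[sow.zuz] — σ1 onset /s/, coda /w/ ok; σ2 onset /z/, coda /z/ ok → licit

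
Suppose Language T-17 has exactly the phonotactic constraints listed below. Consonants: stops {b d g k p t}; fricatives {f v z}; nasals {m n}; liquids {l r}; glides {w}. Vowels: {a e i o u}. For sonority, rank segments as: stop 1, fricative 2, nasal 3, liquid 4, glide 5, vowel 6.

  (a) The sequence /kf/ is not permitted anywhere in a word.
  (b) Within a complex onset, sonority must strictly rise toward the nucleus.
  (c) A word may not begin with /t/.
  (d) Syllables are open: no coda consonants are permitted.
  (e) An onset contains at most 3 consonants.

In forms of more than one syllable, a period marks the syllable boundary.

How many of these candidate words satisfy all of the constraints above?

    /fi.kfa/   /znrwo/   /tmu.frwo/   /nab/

/fi.kfa/ — violates constraint (a): contains banned sequence /kf/ → ill-formed
/znrwo/ — violates constraint (e): syllable 1 onset /znrw/ has 4 consonants (> 3) → ill-formed
/tmu.frwo/ — violates constraint (c): word begins with /t/ → ill-formed
/nab/ — violates constraint (d): syllable 1 coda /b/ has 1 consonant (> 0) → ill-formed
No form is well-formed → 0.

0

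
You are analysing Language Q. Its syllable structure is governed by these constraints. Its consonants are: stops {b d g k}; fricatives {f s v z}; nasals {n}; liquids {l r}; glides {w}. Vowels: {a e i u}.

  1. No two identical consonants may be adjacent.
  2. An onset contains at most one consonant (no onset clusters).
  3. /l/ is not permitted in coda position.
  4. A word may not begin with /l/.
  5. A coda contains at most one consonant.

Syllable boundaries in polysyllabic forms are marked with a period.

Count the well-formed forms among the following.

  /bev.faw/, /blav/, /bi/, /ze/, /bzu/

3

/bev.faw/ — σ1 onset /b/, coda /v/ ok; σ2 onset /f/, coda /w/ ok → well-formed
/blav/ — violates constraint 2: syllable 1 onset /bl/ has 2 consonants (> 1) → ill-formed
/bi/ — σ1 onset /b/, coda /∅/ ok → well-formed
/ze/ — σ1 onset /z/, coda /∅/ ok → well-formed
/bzu/ — violates constraint 2: syllable 1 onset /bz/ has 2 consonants (> 1) → ill-formed
Well-formed: /bev.faw/, /bi/, /ze/ → 3.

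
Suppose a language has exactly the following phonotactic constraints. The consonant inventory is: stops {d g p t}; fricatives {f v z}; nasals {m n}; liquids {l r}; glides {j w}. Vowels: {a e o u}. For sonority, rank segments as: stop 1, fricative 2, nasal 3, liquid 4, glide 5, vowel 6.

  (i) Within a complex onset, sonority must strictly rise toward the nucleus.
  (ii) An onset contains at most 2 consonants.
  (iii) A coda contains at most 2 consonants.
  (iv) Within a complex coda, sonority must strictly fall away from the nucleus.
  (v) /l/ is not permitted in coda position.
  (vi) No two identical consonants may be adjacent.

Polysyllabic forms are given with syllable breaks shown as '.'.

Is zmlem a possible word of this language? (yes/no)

zmlem — violates constraint (ii): syllable 1 onset /zml/ has 3 consonants (> 2) → not permitted

no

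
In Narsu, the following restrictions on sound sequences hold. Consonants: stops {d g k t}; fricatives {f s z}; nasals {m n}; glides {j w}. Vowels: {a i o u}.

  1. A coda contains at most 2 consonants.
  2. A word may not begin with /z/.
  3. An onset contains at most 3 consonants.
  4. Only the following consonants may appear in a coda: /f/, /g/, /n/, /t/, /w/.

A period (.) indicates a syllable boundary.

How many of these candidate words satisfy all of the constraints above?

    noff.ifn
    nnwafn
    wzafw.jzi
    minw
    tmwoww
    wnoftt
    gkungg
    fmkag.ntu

noff.ifn — σ1 onset /n/, coda /ff/ (2C) ok; σ2 onset /∅/, coda /fn/ (2C) ok → licit
nnwafn — σ1 onset /nnw/ (3C), coda /fn/ (2C) ok → licit
wzafw.jzi — σ1 onset /wz/ (2C), coda /fw/ (2C) ok; σ2 onset /jz/ (2C), coda /∅/ ok → licit
minw — σ1 onset /m/, coda /nw/ (2C) ok → licit
tmwoww — σ1 onset /tmw/ (3C), coda /ww/ (2C) ok → licit
wnoftt — violates constraint 1: syllable 1 coda /ftt/ has 3 consonants (> 2) → illicit
gkungg — violates constraint 1: syllable 1 coda /ngg/ has 3 consonants (> 2) → illicit
fmkag.ntu — σ1 onset /fmk/ (3C), coda /g/ ok; σ2 onset /nt/ (2C), coda /∅/ ok → licit
Licit: noff.ifn, nnwafn, wzafw.jzi, minw, tmwoww, fmkag.ntu → 6.

6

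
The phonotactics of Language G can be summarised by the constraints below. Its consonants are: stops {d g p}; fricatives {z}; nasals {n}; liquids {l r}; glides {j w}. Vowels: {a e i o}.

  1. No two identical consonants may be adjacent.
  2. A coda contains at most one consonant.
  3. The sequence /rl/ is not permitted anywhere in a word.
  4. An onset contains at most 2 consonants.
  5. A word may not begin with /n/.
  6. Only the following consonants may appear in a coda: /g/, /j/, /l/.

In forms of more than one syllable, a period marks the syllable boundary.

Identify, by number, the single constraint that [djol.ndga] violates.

[djol.ndga]: syllable 2 onset /ndg/ has 3 consonants (> 2).
This is a violation of constraint 4: "An onset contains at most 2 consonants."
The remaining constraints (1, 2, 3, 5, 6) are satisfied.

4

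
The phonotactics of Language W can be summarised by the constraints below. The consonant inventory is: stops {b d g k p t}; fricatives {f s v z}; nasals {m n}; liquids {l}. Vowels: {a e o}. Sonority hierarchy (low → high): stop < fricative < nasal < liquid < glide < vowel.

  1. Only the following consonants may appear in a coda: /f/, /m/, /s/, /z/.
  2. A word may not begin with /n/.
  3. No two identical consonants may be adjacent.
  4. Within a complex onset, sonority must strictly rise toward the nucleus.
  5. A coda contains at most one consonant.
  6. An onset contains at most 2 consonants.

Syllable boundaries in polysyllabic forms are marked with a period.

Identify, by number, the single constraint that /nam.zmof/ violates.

/nam.zmof/: word begins with /n/.
This is a violation of constraint 2: "A word may not begin with /n/."
The remaining constraints (1, 3, 4, 5, 6) are satisfied.

2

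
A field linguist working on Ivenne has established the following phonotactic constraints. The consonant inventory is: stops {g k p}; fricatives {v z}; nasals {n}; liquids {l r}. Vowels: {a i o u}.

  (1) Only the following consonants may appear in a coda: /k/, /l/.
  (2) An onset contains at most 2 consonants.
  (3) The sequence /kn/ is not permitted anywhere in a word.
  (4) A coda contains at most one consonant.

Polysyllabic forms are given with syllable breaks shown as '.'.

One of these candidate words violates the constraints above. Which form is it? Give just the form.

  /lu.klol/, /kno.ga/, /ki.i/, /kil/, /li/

/kno.ga/

/lu.klol/ — σ1 onset /l/, coda /∅/ ok; σ2 onset /kl/ (2C), coda /l/ ok → permitted
/kno.ga/ — violates constraint 3: contains banned sequence /kn/ → not permitted
/ki.i/ — σ1 onset /k/, coda /∅/ ok; σ2 onset /∅/, coda /∅/ ok → permitted
/kil/ — σ1 onset /k/, coda /l/ ok → permitted
/li/ — σ1 onset /l/, coda /∅/ ok → permitted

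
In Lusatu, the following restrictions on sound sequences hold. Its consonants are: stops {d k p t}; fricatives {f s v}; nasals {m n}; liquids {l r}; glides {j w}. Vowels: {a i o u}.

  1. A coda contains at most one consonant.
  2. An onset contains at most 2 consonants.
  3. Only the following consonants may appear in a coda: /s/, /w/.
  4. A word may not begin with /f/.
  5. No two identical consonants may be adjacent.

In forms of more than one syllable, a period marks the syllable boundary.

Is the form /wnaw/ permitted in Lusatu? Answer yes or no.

yes

/wnaw/ — σ1 onset /wn/ (2C), coda /w/ ok → permitted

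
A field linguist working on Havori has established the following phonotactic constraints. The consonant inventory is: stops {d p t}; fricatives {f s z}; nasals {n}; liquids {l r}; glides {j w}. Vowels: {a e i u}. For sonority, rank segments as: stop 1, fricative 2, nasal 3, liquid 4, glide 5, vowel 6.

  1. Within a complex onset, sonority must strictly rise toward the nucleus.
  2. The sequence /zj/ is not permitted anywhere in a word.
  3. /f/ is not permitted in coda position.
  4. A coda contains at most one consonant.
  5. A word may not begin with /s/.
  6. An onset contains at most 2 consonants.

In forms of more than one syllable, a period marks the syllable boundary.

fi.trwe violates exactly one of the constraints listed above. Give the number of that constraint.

fi.trwe: syllable 2 onset /trw/ has 3 consonants (> 2).
This is a violation of constraint 6: "An onset contains at most 2 consonants."
The remaining constraints (1, 2, 3, 4, 5) are satisfied.

6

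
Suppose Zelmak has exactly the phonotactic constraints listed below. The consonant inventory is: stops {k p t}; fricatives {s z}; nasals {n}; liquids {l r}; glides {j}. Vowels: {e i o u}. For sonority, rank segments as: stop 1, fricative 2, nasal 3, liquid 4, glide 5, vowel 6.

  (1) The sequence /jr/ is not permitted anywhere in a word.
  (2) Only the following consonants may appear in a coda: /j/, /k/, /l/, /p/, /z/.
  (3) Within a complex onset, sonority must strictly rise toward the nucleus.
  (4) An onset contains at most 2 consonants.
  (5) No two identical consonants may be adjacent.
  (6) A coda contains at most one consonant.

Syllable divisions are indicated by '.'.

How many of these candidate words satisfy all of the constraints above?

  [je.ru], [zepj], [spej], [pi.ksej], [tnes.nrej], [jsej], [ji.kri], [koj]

4

[je.ru] — σ1 onset /j/, coda /∅/ ok; σ2 onset /r/, coda /∅/ ok → well-formed
[zepj] — violates constraint 6: syllable 1 coda /pj/ has 2 consonants (> 1) → ill-formed
[spej] — violates constraint 3: syllable 1 onset /sp/: /s/ (fricative, 2) → /p/ (stop, 1) does not rise → ill-formed
[pi.ksej] — σ1 onset /p/, coda /∅/ ok; σ2 onset /ks/ (1→2 rises), coda /j/ ok → well-formed
[tnes.nrej] — violates constraint 2: syllable 1 coda contains /s/, which is not a licensed coda consonant → ill-formed
[jsej] — violates constraint 3: syllable 1 onset /js/: /j/ (glide, 5) → /s/ (fricative, 2) does not rise → ill-formed
[ji.kri] — σ1 onset /j/, coda /∅/ ok; σ2 onset /kr/ (1→4 rises), coda /∅/ ok → well-formed
[koj] — σ1 onset /k/, coda /j/ ok → well-formed
Well-formed: [je.ru], [pi.ksej], [ji.kri], [koj] → 4.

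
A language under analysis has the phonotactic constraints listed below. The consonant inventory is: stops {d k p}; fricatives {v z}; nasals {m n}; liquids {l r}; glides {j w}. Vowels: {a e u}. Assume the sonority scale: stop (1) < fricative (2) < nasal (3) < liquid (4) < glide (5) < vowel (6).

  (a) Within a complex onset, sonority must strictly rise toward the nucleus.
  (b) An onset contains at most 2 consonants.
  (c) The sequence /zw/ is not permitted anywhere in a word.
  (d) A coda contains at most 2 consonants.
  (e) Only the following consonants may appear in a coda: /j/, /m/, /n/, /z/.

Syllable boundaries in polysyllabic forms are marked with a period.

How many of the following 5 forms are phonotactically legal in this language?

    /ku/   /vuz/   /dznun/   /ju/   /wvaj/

3

/ku/ — σ1 onset /k/, coda /∅/ ok → phonotactically legal
/vuz/ — σ1 onset /v/, coda /z/ ok → phonotactically legal
/dznun/ — violates constraint (b): syllable 1 onset /dzn/ has 3 consonants (> 2) → phonotactically illegal
/ju/ — σ1 onset /j/, coda /∅/ ok → phonotactically legal
/wvaj/ — violates constraint (a): syllable 1 onset /wv/: /w/ (glide, 5) → /v/ (fricative, 2) does not rise → phonotactically illegal
Phonotactically legal: /ku/, /vuz/, /ju/ → 3.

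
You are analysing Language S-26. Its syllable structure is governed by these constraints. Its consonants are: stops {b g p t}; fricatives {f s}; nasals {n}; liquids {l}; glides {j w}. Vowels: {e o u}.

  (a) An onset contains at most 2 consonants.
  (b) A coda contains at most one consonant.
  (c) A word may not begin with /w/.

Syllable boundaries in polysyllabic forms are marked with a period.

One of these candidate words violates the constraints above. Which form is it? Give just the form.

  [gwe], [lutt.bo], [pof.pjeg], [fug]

[lutt.bo]

[gwe] — σ1 onset /gw/ (2C), coda /∅/ ok → licit
[lutt.bo] — violates constraint (b): syllable 1 coda /tt/ has 2 consonants (> 1) → illicit
[pof.pjeg] — σ1 onset /p/, coda /f/ ok; σ2 onset /pj/ (2C), coda /g/ ok → licit
[fug] — σ1 onset /f/, coda /g/ ok → licit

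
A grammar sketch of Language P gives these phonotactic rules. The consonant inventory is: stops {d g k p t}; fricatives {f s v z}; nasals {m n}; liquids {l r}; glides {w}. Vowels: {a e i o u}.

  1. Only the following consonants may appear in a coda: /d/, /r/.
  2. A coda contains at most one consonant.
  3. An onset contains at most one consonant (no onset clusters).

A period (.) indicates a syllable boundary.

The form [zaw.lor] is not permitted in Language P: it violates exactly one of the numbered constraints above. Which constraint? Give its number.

1

[zaw.lor]: syllable 1 coda contains /w/, which is not a licensed coda consonant.
This is a violation of constraint 1: "Only the following consonants may appear in a coda: /d/, /r/."
The remaining constraints (2, 3) are satisfied.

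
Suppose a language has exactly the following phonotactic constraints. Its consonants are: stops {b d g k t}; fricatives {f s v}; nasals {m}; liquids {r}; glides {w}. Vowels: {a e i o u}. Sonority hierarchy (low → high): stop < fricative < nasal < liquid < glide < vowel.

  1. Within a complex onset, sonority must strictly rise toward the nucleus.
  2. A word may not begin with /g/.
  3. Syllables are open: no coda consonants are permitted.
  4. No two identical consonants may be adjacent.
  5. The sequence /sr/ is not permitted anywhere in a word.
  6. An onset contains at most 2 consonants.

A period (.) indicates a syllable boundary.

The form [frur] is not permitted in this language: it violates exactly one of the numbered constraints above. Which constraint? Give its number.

3

[frur]: syllable 1 coda /r/ has 1 consonant (> 0).
This is a violation of constraint 3: "Syllables are open: no coda consonants are permitted."
The remaining constraints (1, 2, 4, 5, 6) are satisfied.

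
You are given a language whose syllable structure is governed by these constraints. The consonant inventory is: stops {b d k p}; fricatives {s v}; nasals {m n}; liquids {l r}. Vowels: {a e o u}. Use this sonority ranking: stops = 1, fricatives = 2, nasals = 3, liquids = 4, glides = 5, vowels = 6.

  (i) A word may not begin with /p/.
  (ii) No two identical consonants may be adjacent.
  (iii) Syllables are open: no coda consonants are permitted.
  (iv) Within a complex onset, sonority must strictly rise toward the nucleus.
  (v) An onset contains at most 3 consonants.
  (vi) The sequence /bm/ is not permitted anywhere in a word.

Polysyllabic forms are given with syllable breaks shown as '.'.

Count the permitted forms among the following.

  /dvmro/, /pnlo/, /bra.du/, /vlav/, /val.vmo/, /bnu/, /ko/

/dvmro/ — violates constraint (v): syllable 1 onset /dvmr/ has 4 consonants (> 3) → not permitted
/pnlo/ — violates constraint (i): word begins with /p/ → not permitted
/bra.du/ — σ1 onset /br/ (1→4 rises), coda /∅/ ok; σ2 onset /d/, coda /∅/ ok → permitted
/vlav/ — violates constraint (iii): syllable 1 coda /v/ has 1 consonant (> 0) → not permitted
/val.vmo/ — violates constraint (iii): syllable 1 coda /l/ has 1 consonant (> 0) → not permitted
/bnu/ — σ1 onset /bn/ (1→3 rises), coda /∅/ ok → permitted
/ko/ — σ1 onset /k/, coda /∅/ ok → permitted
Permitted: /bra.du/, /bnu/, /ko/ → 3.

3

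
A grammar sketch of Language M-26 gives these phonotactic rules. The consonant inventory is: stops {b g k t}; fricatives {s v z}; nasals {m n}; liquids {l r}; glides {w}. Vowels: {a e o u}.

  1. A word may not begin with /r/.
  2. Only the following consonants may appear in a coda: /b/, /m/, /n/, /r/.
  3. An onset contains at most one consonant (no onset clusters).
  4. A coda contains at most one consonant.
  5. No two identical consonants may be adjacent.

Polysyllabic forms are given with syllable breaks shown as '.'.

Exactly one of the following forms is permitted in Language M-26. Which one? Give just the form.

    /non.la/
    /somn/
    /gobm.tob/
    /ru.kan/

/non.la/ — σ1 onset /n/, coda /n/ ok; σ2 onset /l/, coda /∅/ ok → permitted
/somn/ — violates constraint 4: syllable 1 coda /mn/ has 2 consonants (> 1) → not permitted
/gobm.tob/ — violates constraint 4: syllable 1 coda /bm/ has 2 consonants (> 1) → not permitted
/ru.kan/ — violates constraint 1: word begins with /r/ → not permitted

/non.la/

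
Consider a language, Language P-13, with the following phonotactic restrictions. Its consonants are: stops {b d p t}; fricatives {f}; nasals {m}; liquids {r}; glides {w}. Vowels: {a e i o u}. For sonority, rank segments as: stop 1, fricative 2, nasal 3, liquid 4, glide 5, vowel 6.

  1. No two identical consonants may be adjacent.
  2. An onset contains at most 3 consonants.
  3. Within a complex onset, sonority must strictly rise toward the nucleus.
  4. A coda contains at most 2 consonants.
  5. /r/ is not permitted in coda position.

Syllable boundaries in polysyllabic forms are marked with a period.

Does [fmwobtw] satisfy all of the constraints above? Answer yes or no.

[fmwobtw] — violates constraint 4: syllable 1 coda /btw/ has 3 consonants (> 2) → phonotactically illegal

no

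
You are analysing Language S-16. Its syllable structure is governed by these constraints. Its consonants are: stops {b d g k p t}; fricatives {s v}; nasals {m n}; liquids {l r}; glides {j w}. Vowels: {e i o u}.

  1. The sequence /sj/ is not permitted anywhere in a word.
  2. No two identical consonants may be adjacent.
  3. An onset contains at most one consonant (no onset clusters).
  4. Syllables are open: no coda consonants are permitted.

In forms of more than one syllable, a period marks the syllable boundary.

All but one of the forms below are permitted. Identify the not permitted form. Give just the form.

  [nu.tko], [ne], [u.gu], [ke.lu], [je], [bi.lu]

[nu.tko] — violates constraint 3: syllable 2 onset /tk/ has 2 consonants (> 1) → not permitted
[ne] — σ1 onset /n/, coda /∅/ ok → permitted
[u.gu] — σ1 onset /∅/, coda /∅/ ok; σ2 onset /g/, coda /∅/ ok → permitted
[ke.lu] — σ1 onset /k/, coda /∅/ ok; σ2 onset /l/, coda /∅/ ok → permitted
[je] — σ1 onset /j/, coda /∅/ ok → permitted
[bi.lu] — σ1 onset /b/, coda /∅/ ok; σ2 onset /l/, coda /∅/ ok → permitted

[nu.tko]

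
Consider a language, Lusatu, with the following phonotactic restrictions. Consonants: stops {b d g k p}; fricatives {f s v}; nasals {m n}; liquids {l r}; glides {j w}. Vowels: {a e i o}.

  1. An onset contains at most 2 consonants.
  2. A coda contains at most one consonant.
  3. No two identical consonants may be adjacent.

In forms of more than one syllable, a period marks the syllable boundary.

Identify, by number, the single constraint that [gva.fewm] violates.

[gva.fewm]: syllable 2 coda /wm/ has 2 consonants (> 1).
This is a violation of constraint 2: "A coda contains at most one consonant."
The remaining constraints (1, 3) are satisfied.

2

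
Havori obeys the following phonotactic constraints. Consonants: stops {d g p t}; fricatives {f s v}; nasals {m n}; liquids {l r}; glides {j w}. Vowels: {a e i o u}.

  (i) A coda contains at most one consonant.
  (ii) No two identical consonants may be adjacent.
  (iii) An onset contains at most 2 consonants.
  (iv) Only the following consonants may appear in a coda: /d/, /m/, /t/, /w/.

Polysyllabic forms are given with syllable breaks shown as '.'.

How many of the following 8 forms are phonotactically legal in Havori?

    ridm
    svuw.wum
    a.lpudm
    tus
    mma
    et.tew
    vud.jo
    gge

1

ridm — violates constraint (i): syllable 1 coda /dm/ has 2 consonants (> 1) → phonotactically illegal
svuw.wum — violates constraint (ii): adjacent identical consonants /ww/ → phonotactically illegal
a.lpudm — violates constraint (i): syllable 2 coda /dm/ has 2 consonants (> 1) → phonotactically illegal
tus — violates constraint (iv): syllable 1 coda contains /s/, which is not a licensed coda consonant → phonotactically illegal
mma — violates constraint (ii): adjacent identical consonants /mm/ → phonotactically illegal
et.tew — violates constraint (ii): adjacent identical consonants /tt/ → phonotactically illegal
vud.jo — σ1 onset /v/, coda /d/ ok; σ2 onset /j/, coda /∅/ ok → phonotactically legal
gge — violates constraint (ii): adjacent identical consonants /gg/ → phonotactically illegal
Phonotactically legal: vud.jo → 1.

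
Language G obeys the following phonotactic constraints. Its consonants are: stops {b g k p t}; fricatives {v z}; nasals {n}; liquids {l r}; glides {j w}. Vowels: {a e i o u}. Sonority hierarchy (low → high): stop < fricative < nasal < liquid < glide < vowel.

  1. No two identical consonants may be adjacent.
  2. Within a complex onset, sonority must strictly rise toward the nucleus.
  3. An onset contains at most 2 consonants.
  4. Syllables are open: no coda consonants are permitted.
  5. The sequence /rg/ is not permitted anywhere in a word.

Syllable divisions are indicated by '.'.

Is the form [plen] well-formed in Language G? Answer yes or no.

[plen] — violates constraint 4: syllable 1 coda /n/ has 1 consonant (> 0) → ill-formed

no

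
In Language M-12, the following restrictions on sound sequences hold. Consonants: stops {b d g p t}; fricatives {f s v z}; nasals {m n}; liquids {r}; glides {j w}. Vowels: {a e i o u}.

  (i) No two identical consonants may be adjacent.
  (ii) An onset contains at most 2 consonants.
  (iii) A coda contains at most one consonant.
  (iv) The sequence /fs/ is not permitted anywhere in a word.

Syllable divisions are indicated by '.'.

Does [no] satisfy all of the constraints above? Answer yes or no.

[no] — σ1 onset /n/, coda /∅/ ok → well-formed

yes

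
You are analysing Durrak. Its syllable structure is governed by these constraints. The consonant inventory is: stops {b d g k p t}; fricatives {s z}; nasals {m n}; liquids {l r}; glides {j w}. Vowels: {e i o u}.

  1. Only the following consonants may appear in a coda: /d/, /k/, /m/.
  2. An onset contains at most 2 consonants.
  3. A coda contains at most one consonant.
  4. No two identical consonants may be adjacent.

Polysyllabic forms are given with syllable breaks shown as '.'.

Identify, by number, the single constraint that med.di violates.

med.di: adjacent identical consonants /dd/.
This is a violation of constraint 4: "No two identical consonants may be adjacent."
The remaining constraints (1, 2, 3) are satisfied.

4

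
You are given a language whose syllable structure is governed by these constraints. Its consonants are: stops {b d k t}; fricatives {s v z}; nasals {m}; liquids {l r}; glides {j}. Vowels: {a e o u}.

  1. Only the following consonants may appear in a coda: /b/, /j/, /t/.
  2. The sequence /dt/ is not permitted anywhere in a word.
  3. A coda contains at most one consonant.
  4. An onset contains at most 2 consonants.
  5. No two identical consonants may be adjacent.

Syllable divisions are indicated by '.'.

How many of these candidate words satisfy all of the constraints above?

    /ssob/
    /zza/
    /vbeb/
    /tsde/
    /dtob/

1

/ssob/ — violates constraint 5: adjacent identical consonants /ss/ → illicit
/zza/ — violates constraint 5: adjacent identical consonants /zz/ → illicit
/vbeb/ — σ1 onset /vb/ (2C), coda /b/ ok → licit
/tsde/ — violates constraint 4: syllable 1 onset /tsd/ has 3 consonants (> 2) → illicit
/dtob/ — violates constraint 2: contains banned sequence /dt/ → illicit
Licit: /vbeb/ → 1.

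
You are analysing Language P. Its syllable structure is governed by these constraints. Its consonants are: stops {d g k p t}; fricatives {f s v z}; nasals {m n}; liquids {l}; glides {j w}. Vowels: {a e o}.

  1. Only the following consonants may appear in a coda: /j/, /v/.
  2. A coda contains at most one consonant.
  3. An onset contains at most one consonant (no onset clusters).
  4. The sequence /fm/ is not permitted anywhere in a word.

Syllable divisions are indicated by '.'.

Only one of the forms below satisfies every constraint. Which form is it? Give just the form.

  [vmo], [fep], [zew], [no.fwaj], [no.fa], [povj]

[vmo] — violates constraint 3: syllable 1 onset /vm/ has 2 consonants (> 1) → phonotactically illegal
[fep] — violates constraint 1: syllable 1 coda contains /p/, which is not a licensed coda consonant → phonotactically illegal
[zew] — violates constraint 1: syllable 1 coda contains /w/, which is not a licensed coda consonant → phonotactically illegal
[no.fwaj] — violates constraint 3: syllable 2 onset /fw/ has 2 consonants (> 1) → phonotactically illegal
[no.fa] — σ1 onset /n/, coda /∅/ ok; σ2 onset /f/, coda /∅/ ok → phonotactically legal
[povj] — violates constraint 2: syllable 1 coda /vj/ has 2 consonants (> 1) → phonotactically illegal

[no.fa]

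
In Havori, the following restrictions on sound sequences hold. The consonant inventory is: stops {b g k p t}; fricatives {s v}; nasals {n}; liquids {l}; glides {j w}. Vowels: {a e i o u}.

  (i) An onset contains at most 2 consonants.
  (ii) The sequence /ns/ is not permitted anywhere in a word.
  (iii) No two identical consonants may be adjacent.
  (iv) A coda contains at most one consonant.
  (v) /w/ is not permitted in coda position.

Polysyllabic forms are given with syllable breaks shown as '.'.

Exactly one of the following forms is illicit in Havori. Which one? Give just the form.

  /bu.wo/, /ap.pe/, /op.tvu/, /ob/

/ap.pe/

/bu.wo/ — σ1 onset /b/, coda /∅/ ok; σ2 onset /w/, coda /∅/ ok → licit
/ap.pe/ — violates constraint (iii): adjacent identical consonants /pp/ → illicit
/op.tvu/ — σ1 onset /∅/, coda /p/ ok; σ2 onset /tv/ (2C), coda /∅/ ok → licit
/ob/ — σ1 onset /∅/, coda /b/ ok → licit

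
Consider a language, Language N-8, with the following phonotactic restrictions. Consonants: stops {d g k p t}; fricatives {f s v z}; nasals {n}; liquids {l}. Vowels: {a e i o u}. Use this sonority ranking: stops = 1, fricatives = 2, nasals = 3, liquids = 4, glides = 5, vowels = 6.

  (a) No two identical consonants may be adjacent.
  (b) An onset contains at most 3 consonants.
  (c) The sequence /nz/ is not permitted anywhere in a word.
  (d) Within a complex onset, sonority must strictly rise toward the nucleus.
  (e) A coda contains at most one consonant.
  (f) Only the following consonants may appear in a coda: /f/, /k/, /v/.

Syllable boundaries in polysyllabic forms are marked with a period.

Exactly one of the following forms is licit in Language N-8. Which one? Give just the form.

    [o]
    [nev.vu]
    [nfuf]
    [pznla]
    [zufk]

[o] — σ1 onset /∅/, coda /∅/ ok → licit
[nev.vu] — violates constraint (a): adjacent identical consonants /vv/ → illicit
[nfuf] — violates constraint (d): syllable 1 onset /nf/: /n/ (nasal, 3) → /f/ (fricative, 2) does not rise → illicit
[pznla] — violates constraint (b): syllable 1 onset /pznl/ has 4 consonants (> 3) → illicit
[zufk] — violates constraint (e): syllable 1 coda /fk/ has 2 consonants (> 1) → illicit

[o]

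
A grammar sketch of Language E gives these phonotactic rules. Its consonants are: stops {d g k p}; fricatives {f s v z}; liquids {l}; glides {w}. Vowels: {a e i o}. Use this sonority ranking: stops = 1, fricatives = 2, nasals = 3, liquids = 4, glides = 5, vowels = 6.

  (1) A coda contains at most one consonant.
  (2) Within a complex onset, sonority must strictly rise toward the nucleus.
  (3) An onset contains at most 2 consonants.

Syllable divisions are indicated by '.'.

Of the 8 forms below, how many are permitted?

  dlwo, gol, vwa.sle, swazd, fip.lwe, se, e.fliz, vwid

6

dlwo — violates constraint 3: syllable 1 onset /dlw/ has 3 consonants (> 2) → not permitted
gol — σ1 onset /g/, coda /l/ ok → permitted
vwa.sle — σ1 onset /vw/ (2→5 rises), coda /∅/ ok; σ2 onset /sl/ (2→4 rises), coda /∅/ ok → permitted
swazd — violates constraint 1: syllable 1 coda /zd/ has 2 consonants (> 1) → not permitted
fip.lwe — σ1 onset /f/, coda /p/ ok; σ2 onset /lw/ (4→5 rises), coda /∅/ ok → permitted
se — σ1 onset /s/, coda /∅/ ok → permitted
e.fliz — σ1 onset /∅/, coda /∅/ ok; σ2 onset /fl/ (2→4 rises), coda /z/ ok → permitted
vwid — σ1 onset /vw/ (2→5 rises), coda /d/ ok → permitted
Permitted: gol, vwa.sle, fip.lwe, se, e.fliz, vwid → 6.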